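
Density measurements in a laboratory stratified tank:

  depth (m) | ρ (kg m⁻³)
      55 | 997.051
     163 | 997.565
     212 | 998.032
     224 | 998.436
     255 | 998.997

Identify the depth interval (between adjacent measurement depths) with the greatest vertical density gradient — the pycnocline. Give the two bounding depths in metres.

Compute the density gradient over each adjacent pair:
  55–163 m: Δρ/Δz = 0.514/108 = 4.8 × 10⁻³ kg m⁻⁴
  163–212 m: Δρ/Δz = 0.467/49 = 9.5 × 10⁻³ kg m⁻⁴
  212–224 m: Δρ/Δz = 0.404/12 = 0.034 kg m⁻⁴
  224–255 m: Δρ/Δz = 0.561/31 = 0.018 kg m⁻⁴
The largest gradient is in the 212–224 m interval — the pycnocline.

212–224 m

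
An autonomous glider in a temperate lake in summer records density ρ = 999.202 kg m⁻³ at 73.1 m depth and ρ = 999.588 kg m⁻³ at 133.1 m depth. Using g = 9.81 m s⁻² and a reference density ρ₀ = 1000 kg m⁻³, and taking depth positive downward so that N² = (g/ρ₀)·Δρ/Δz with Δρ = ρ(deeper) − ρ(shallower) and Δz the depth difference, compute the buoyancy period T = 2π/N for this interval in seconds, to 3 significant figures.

791 s

Δρ = 999.588 − 999.202 = 0.386 kg m⁻³ over Δz = 133.1 − 73.1 = 60 m.
N² = (9.81/1000) × (0.386/60) = 6.3111 × 10⁻⁵ s⁻².
N = √(6.3111 × 10⁻⁵) = 7.9442 × 10⁻³ rad s⁻¹, so T = 2π/N = 790.91 s ≈ 791 s.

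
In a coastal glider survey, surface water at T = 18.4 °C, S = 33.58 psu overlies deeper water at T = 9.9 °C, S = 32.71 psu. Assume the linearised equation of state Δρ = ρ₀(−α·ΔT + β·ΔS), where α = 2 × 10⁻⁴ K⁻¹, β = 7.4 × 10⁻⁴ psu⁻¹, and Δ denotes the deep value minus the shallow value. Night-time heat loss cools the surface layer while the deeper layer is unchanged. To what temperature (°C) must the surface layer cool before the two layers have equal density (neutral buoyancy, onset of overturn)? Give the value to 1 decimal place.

13.1 °C

Neutral buoyancy requires Δρ = 0, i.e. −α(T_deep − T_surf′) + β(S_deep − S_surf) = 0.
T_surf′ = T_deep − (β/α)·ΔS = 9.9 − (7.4 × 10⁻⁴/2 × 10⁻⁴)·(-0.87) = 13.119 °C.
Cooling required: 18.4 − (13.119) = 5.281 °C.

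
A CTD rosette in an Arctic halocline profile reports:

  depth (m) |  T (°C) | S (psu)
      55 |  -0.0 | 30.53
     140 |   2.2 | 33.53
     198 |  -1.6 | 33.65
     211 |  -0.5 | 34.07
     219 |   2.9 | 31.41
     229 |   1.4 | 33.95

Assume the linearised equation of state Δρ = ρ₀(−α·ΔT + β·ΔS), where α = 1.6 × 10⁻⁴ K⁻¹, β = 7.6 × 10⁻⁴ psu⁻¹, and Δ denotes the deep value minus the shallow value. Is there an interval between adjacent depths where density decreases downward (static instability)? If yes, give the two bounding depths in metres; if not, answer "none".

211–219 m

Evaluate Δρ/ρ₀ = −αΔT + βΔS across each adjacent pair:
  55–140 m: −αΔT+βΔS = −(1.6 × 10⁻⁴)(+2.2)+(7.6 × 10⁻⁴)(+3.00) = 1.9 × 10⁻³ → stable
  140–198 m: −αΔT+βΔS = −(1.6 × 10⁻⁴)(-3.8)+(7.6 × 10⁻⁴)(+0.12) = 7.0 × 10⁻⁴ → stable
  198–211 m: −αΔT+βΔS = −(1.6 × 10⁻⁴)(+1.1)+(7.6 × 10⁻⁴)(+0.42) = 1.4 × 10⁻⁴ → stable
  211–219 m: −αΔT+βΔS = −(1.6 × 10⁻⁴)(+3.4)+(7.6 × 10⁻⁴)(-2.66) = -2.6 × 10⁻³ → UNSTABLE
  219–229 m: −αΔT+βΔS = −(1.6 × 10⁻⁴)(-1.5)+(7.6 × 10⁻⁴)(+2.54) = 2.2 × 10⁻³ → stable
The 211–219 m interval has Δρ < 0: lighter water underlies denser water.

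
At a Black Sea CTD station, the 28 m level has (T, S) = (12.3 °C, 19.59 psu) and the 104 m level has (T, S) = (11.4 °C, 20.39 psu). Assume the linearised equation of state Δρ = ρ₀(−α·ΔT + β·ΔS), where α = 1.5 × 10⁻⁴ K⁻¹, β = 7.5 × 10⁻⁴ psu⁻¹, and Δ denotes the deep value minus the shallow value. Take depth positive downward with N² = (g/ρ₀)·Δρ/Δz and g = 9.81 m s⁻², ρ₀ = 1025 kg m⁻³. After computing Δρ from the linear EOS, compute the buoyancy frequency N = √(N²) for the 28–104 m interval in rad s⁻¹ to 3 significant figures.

9.74 × 10⁻³ rad s⁻¹

ΔT = -0.9 K, ΔS = +0.80 psu (deep − shallow).
Δρ/ρ₀ = −αΔT + βΔS = 1.35 × 10⁻⁴ + 6.00 × 10⁻⁴ = 7.35 × 10⁻⁴, so Δρ ≈ 0.7534 kg m⁻³.
N² = (g/ρ₀)·Δρ/Δz = g·(Δρ/ρ₀)/Δz = 9.81 × 7.35 × 10⁻⁴ / 76 = 9.4873 × 10⁻⁵ s⁻².
N = √(9.4873 × 10⁻⁵) = 9.7403 × 10⁻³ rad s⁻¹ ≈ 9.74 × 10⁻³ rad s⁻¹.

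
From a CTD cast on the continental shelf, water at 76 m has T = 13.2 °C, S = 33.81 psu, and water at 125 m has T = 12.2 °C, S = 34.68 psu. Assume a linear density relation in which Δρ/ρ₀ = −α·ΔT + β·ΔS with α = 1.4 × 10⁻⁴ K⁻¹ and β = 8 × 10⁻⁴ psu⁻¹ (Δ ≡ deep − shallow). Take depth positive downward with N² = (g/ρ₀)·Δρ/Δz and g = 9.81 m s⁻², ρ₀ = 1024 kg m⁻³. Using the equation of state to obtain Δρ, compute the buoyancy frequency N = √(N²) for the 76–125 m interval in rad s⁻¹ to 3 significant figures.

0.0129 rad s⁻¹

ΔT = -1.0 K, ΔS = +0.87 psu (deep − shallow).
Δρ/ρ₀ = −αΔT + βΔS = 1.40 × 10⁻⁴ + 6.96 × 10⁻⁴ = 8.36 × 10⁻⁴, so Δρ ≈ 0.8561 kg m⁻³.
N² = (g/ρ₀)·Δρ/Δz = g·(Δρ/ρ₀)/Δz = 9.81 × 8.36 × 10⁻⁴ / 49 = 1.6737 × 10⁻⁴ s⁻².
N = √(1.6737 × 10⁻⁴) = 0.012937 rad s⁻¹ ≈ 0.0129 rad s⁻¹.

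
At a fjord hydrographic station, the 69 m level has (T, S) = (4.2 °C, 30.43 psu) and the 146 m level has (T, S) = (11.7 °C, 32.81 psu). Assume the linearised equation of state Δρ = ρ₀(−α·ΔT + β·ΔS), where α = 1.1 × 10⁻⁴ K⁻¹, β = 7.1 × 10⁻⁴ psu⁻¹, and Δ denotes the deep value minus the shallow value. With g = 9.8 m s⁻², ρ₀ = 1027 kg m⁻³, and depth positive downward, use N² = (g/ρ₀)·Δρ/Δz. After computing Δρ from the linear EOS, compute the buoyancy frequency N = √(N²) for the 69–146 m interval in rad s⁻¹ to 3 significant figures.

0.0105 rad s⁻¹

ΔT = +7.5 K, ΔS = +2.38 psu (deep − shallow).
Δρ/ρ₀ = −αΔT + βΔS = -8.25 × 10⁻⁴ + 1.6898 × 10⁻³ = 8.648 × 10⁻⁴, so Δρ ≈ 0.8881 kg m⁻³.
N² = (g/ρ₀)·Δρ/Δz = g·(Δρ/ρ₀)/Δz = 9.8 × 8.648 × 10⁻⁴ / 77 = 1.1007 × 10⁻⁴ s⁻².
N = √(1.1007 × 10⁻⁴) = 0.010491 rad s⁻¹ ≈ 0.0105 rad s⁻¹.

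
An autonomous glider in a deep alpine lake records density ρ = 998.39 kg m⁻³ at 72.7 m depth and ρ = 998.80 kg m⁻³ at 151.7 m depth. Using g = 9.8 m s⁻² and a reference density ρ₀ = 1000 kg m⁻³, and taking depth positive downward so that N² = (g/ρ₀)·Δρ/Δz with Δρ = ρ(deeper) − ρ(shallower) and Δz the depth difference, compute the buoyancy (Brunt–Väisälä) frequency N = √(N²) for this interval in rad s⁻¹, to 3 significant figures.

7.13 × 10⁻³ rad s⁻¹

Δρ = 998.80 − 998.39 = 0.41 kg m⁻³ over Δz = 151.7 − 72.7 = 79 m.
N² = (9.8/1000) × (0.41/79) = 5.0861 × 10⁻⁵ s⁻².
N = √(5.0861 × 10⁻⁵) = 7.1317 × 10⁻³ rad s⁻¹ ≈ 7.13 × 10⁻³ rad s⁻¹.
N² > 0, so the interval is statically stable.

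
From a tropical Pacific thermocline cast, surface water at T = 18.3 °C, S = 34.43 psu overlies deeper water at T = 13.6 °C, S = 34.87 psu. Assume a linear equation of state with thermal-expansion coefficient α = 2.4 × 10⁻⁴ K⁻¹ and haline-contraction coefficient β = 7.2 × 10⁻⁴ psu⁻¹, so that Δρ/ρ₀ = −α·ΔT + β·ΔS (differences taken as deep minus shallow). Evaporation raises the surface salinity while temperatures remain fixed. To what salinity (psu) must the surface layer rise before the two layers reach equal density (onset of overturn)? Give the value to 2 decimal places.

36.44 psu

Neutral buoyancy requires −α(T_deep − T_surf) + β(S_deep − S_surf′) = 0.
S_surf′ = S_deep − (α/β)·ΔT = 34.87 − (2.4 × 10⁻⁴/7.2 × 10⁻⁴)·(-4.7) = 36.4367 psu.
Increase required: 36.4367 − 34.43 = 2.0067 psu.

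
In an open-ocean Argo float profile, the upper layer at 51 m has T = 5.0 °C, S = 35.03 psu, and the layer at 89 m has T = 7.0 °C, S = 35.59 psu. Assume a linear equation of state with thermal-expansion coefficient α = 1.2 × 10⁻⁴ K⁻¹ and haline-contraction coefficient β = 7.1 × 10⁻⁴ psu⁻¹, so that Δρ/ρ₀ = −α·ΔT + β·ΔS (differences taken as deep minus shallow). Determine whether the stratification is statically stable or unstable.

ΔT = 7.0 − 5.0 = +2.0 K and ΔS = 35.59 − 35.03 = +0.56 psu (deep − shallow).
−αΔT = -2.40 × 10⁻⁴; βΔS = 3.976 × 10⁻⁴; sum Δρ/ρ₀ = 1.576 × 10⁻⁴.
Δρ/ρ₀ > 0, so Δρ > 0: deeper water is denser → statically stable.

stable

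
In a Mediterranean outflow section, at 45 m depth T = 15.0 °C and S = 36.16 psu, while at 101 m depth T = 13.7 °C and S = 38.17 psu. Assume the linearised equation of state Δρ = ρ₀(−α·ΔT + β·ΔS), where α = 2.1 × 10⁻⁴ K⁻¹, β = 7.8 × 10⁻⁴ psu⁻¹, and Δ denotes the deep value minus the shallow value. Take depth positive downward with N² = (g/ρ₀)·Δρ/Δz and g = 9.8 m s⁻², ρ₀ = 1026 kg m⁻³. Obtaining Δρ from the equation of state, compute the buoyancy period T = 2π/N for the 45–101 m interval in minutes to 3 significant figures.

ΔT = -1.3 K, ΔS = +2.01 psu (deep − shallow).
Δρ/ρ₀ = −αΔT + βΔS = 2.73 × 10⁻⁴ + 1.5678 × 10⁻³ = 1.8408 × 10⁻³, so Δρ ≈ 1.889 kg m⁻³.
N² = (g/ρ₀)·Δρ/Δz = g·(Δρ/ρ₀)/Δz = 9.8 × 1.8408 × 10⁻³ / 56 = 3.2214 × 10⁻⁴ s⁻².
N = √(3.2214 × 10⁻⁴) = 0.017948 rad s⁻¹ → T = 2π/N = 350.08 s = 5.8347 min ≈ 5.83 min.

5.83 min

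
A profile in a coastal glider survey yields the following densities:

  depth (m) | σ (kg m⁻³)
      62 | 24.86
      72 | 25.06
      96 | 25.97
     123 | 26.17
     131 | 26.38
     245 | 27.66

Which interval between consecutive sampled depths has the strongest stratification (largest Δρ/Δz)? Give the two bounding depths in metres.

72–96 m

Compute the density gradient over each adjacent pair:
  62–72 m: Δρ/Δz = 0.20/10 = 0.020 kg m⁻⁴
  72–96 m: Δρ/Δz = 0.91/24 = 0.038 kg m⁻⁴
  96–123 m: Δρ/Δz = 0.20/27 = 7.4 × 10⁻³ kg m⁻⁴
  123–131 m: Δρ/Δz = 0.21/8 = 0.026 kg m⁻⁴
  131–245 m: Δρ/Δz = 1.28/114 = 0.011 kg m⁻⁴
The largest gradient is in the 72–96 m interval — the pycnocline.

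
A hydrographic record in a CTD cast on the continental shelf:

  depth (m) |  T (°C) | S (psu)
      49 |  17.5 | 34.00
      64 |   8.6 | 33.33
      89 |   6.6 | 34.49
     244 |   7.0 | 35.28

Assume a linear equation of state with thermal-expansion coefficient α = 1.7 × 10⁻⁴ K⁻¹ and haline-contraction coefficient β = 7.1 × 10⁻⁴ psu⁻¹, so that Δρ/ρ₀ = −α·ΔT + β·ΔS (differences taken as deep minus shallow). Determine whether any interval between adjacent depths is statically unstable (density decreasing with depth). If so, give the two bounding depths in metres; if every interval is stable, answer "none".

Evaluate Δρ/ρ₀ = −αΔT + βΔS across each adjacent pair:
  49–64 m: −αΔT+βΔS = −(1.7 × 10⁻⁴)(-8.9)+(7.1 × 10⁻⁴)(-0.67) = 1.0 × 10⁻³ → stable
  64–89 m: −αΔT+βΔS = −(1.7 × 10⁻⁴)(-2.0)+(7.1 × 10⁻⁴)(+1.16) = 1.2 × 10⁻³ → stable
  89–244 m: −αΔT+βΔS = −(1.7 × 10⁻⁴)(+0.4)+(7.1 × 10⁻⁴)(+0.79) = 4.9 × 10⁻⁴ → stable
Every interval has Δρ > 0: the column is stably stratified throughout.

none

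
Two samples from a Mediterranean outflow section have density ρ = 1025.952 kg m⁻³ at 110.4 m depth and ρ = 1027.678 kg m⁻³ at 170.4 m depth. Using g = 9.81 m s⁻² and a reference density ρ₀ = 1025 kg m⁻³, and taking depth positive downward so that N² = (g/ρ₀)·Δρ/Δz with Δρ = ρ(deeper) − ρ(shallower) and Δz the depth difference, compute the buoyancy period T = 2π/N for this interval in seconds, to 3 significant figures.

Δρ = 1027.678 − 1025.952 = 1.726 kg m⁻³ over Δz = 170.4 − 110.4 = 60 m.
N² = (9.81/1025) × (1.726/60) = 2.7532 × 10⁻⁴ s⁻².
N = √(2.7532 × 10⁻⁴) = 0.016593 rad s⁻¹, so T = 2π/N = 378.66 s ≈ 379 s.

379 s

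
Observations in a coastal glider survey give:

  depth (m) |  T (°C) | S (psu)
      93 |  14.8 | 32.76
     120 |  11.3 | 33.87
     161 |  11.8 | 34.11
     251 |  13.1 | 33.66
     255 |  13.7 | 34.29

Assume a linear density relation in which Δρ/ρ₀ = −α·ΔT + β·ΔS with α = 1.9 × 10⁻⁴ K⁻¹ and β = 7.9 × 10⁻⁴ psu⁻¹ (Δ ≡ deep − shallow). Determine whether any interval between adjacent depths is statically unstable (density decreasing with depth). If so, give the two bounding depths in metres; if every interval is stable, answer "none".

Evaluate Δρ/ρ₀ = −αΔT + βΔS across each adjacent pair:
  93–120 m: −αΔT+βΔS = −(1.9 × 10⁻⁴)(-3.5)+(7.9 × 10⁻⁴)(+1.11) = 1.5 × 10⁻³ → stable
  120–161 m: −αΔT+βΔS = −(1.9 × 10⁻⁴)(+0.5)+(7.9 × 10⁻⁴)(+0.24) = 9.5 × 10⁻⁵ → stable
  161–251 m: −αΔT+βΔS = −(1.9 × 10⁻⁴)(+1.3)+(7.9 × 10⁻⁴)(-0.45) = -6.0 × 10⁻⁴ → UNSTABLE
  251–255 m: −αΔT+βΔS = −(1.9 × 10⁻⁴)(+0.6)+(7.9 × 10⁻⁴)(+0.63) = 3.8 × 10⁻⁴ → stable
The 161–251 m interval has Δρ < 0: lighter water underlies denser water.

161–251 m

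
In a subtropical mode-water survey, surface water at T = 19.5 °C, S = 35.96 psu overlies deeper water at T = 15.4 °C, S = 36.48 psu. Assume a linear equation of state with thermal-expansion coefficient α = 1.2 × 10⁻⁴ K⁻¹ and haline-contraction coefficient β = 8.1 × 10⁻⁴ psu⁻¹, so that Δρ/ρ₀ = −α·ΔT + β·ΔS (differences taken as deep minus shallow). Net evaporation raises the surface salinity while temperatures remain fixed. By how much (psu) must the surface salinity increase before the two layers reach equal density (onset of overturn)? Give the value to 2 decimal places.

Neutral buoyancy requires −α(T_deep − T_surf) + β(S_deep − S_surf′) = 0.
S_surf′ = S_deep − (α/β)·ΔT = 36.48 − (1.2 × 10⁻⁴/8.1 × 10⁻⁴)·(-4.1) = 37.0874 psu.
Increase required: 37.0874 − 35.96 = 1.1274 psu.

1.13 psu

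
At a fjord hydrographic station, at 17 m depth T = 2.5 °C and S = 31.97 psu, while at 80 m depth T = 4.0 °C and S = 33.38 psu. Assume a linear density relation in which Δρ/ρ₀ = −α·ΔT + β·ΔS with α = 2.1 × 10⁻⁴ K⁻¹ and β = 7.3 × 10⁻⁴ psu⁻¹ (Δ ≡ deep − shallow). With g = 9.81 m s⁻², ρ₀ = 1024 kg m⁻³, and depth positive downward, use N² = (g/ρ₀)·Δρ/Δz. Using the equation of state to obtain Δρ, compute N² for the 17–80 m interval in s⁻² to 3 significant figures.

ΔT = +1.5 K, ΔS = +1.41 psu (deep − shallow).
Δρ/ρ₀ = −αΔT + βΔS = -3.15 × 10⁻⁴ + 1.0293 × 10⁻³ = 7.143 × 10⁻⁴, so Δρ ≈ 0.7314 kg m⁻³.
N² = (g/ρ₀)·Δρ/Δz = g·(Δρ/ρ₀)/Δz = 9.81 × 7.143 × 10⁻⁴ / 63 = 1.1123 × 10⁻⁴ s⁻² ≈ 1.11 × 10⁻⁴ s⁻².

1.11 × 10⁻⁴ s⁻²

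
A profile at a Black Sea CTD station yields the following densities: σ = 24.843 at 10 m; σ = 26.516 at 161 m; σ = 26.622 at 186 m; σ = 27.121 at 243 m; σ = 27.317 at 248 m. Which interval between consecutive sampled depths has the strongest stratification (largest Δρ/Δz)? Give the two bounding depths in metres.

Compute the density gradient over each adjacent pair:
  10–161 m: Δρ/Δz = 1.673/151 = 0.011 kg m⁻⁴
  161–186 m: Δρ/Δz = 0.106/25 = 4.2 × 10⁻³ kg m⁻⁴
  186–243 m: Δρ/Δz = 0.499/57 = 8.8 × 10⁻³ kg m⁻⁴
  243–248 m: Δρ/Δz = 0.196/5 = 0.039 kg m⁻⁴
The largest gradient is in the 243–248 m interval — the pycnocline.

243–248 m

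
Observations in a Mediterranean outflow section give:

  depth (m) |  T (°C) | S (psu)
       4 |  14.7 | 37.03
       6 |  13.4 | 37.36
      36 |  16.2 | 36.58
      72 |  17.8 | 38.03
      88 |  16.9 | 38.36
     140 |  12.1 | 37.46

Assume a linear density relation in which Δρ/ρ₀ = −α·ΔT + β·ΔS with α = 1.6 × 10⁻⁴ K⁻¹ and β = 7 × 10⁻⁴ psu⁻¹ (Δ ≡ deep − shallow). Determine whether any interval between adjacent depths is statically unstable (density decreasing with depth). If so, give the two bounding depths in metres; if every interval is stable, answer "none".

6–36 m

Evaluate Δρ/ρ₀ = −αΔT + βΔS across each adjacent pair:
  4–6 m: −αΔT+βΔS = −(1.6 × 10⁻⁴)(-1.3)+(7 × 10⁻⁴)(+0.33) = 4.4 × 10⁻⁴ → stable
  6–36 m: −αΔT+βΔS = −(1.6 × 10⁻⁴)(+2.8)+(7 × 10⁻⁴)(-0.78) = -9.9 × 10⁻⁴ → UNSTABLE
  36–72 m: −αΔT+βΔS = −(1.6 × 10⁻⁴)(+1.6)+(7 × 10⁻⁴)(+1.45) = 7.6 × 10⁻⁴ → stable
  72–88 m: −αΔT+βΔS = −(1.6 × 10⁻⁴)(-0.9)+(7 × 10⁻⁴)(+0.33) = 3.8 × 10⁻⁴ → stable
  88–140 m: −αΔT+βΔS = −(1.6 × 10⁻⁴)(-4.8)+(7 × 10⁻⁴)(-0.90) = 1.4 × 10⁻⁴ → stable
The 6–36 m interval has Δρ < 0: lighter water underlies denser water.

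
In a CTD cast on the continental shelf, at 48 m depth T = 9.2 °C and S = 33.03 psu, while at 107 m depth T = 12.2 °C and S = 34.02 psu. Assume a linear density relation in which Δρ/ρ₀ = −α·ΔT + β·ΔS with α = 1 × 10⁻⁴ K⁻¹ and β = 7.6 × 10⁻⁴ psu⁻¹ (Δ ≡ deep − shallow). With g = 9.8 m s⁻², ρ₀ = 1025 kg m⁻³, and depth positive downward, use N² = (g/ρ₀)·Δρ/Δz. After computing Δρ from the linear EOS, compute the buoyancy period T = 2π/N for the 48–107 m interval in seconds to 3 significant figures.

725 s

ΔT = +3.0 K, ΔS = +0.99 psu (deep − shallow).
Δρ/ρ₀ = −αΔT + βΔS = -3.00 × 10⁻⁴ + 7.524 × 10⁻⁴ = 4.524 × 10⁻⁴, so Δρ ≈ 0.4637 kg m⁻³.
N² = (g/ρ₀)·Δρ/Δz = g·(Δρ/ρ₀)/Δz = 9.8 × 4.524 × 10⁻⁴ / 59 = 7.5144 × 10⁻⁵ s⁻².
N = √(7.5144 × 10⁻⁵) = 8.6686 × 10⁻³ rad s⁻¹ → T = 2π/N = 724.82 s ≈ 725 s.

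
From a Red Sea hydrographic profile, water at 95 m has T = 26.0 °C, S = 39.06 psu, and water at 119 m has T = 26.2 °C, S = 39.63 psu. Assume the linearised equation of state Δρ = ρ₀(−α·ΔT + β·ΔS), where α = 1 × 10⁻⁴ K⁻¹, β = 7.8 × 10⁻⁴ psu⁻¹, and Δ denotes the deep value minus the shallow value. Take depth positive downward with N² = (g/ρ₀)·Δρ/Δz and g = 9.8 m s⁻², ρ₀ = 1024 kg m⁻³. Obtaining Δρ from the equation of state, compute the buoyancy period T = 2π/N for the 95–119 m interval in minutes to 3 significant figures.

7.95 min

ΔT = +0.2 K, ΔS = +0.57 psu (deep − shallow).
Δρ/ρ₀ = −αΔT + βΔS = -2.00 × 10⁻⁵ + 4.446 × 10⁻⁴ = 4.246 × 10⁻⁴, so Δρ ≈ 0.4348 kg m⁻³.
N² = (g/ρ₀)·Δρ/Δz = g·(Δρ/ρ₀)/Δz = 9.8 × 4.246 × 10⁻⁴ / 24 = 1.7338 × 10⁻⁴ s⁻².
N = √(1.7338 × 10⁻⁴) = 0.013167 rad s⁻¹ → T = 2π/N = 477.19 s = 7.9532 min ≈ 7.95 min.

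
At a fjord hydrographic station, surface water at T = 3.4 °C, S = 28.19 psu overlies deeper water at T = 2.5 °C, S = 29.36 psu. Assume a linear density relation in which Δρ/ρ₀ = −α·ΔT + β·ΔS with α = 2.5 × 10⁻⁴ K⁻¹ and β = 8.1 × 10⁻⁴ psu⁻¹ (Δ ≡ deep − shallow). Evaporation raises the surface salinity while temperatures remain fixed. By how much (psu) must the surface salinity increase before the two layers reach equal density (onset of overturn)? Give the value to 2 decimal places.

Neutral buoyancy requires −α(T_deep − T_surf) + β(S_deep − S_surf′) = 0.
S_surf′ = S_deep − (α/β)·ΔT = 29.36 − (2.5 × 10⁻⁴/8.1 × 10⁻⁴)·(-0.9) = 29.6378 psu.
Increase required: 29.6378 − 28.19 = 1.4478 psu.

1.45 psu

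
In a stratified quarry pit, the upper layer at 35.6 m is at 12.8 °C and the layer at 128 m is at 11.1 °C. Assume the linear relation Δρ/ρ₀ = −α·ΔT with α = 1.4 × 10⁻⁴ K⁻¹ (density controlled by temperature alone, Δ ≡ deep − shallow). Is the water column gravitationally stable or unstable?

ΔT = 11.1 − 12.8 = -1.7 K, so Δρ/ρ₀ = −αΔT = 2.38 × 10⁻⁴.
Δρ/ρ₀ > 0, so Δρ > 0: deeper water is denser → statically stable.

stable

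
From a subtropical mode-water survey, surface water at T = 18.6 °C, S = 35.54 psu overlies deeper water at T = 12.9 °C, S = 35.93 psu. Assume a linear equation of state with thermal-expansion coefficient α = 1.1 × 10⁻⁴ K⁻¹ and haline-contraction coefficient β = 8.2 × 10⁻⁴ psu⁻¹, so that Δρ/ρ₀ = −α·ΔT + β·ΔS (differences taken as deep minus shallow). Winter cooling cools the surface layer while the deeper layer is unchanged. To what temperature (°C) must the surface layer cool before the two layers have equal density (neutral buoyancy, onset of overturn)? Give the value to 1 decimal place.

10.0 °C

Neutral buoyancy requires Δρ = 0, i.e. −α(T_deep − T_surf′) + β(S_deep − S_surf) = 0.
T_surf′ = T_deep − (β/α)·ΔS = 12.9 − (8.2 × 10⁻⁴/1.1 × 10⁻⁴)·(+0.39) = 9.993 °C.
Cooling required: 18.6 − (9.993) = 8.607 °C.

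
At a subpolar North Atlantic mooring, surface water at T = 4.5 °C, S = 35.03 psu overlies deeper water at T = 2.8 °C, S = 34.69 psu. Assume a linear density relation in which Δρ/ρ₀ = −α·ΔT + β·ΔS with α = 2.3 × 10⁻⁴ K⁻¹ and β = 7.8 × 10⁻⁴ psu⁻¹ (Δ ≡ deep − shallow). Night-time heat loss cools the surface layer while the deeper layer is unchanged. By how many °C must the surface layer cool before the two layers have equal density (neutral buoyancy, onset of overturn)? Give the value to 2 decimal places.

0.55 °C

Neutral buoyancy requires Δρ = 0, i.e. −α(T_deep − T_surf′) + β(S_deep − S_surf) = 0.
T_surf′ = T_deep − (β/α)·ΔS = 2.8 − (7.8 × 10⁻⁴/2.3 × 10⁻⁴)·(-0.34) = 3.9530 °C.
Cooling required: 4.5 − (3.9530) = 0.5470 °C.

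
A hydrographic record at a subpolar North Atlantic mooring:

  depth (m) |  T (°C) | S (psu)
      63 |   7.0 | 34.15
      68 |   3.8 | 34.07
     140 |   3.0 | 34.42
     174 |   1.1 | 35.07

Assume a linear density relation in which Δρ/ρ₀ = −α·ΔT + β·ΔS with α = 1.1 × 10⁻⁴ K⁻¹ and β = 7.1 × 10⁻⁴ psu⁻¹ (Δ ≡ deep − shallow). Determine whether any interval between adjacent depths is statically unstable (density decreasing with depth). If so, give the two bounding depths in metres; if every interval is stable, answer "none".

none

Evaluate Δρ/ρ₀ = −αΔT + βΔS across each adjacent pair:
  63–68 m: −αΔT+βΔS = −(1.1 × 10⁻⁴)(-3.2)+(7.1 × 10⁻⁴)(-0.08) = 3.0 × 10⁻⁴ → stable
  68–140 m: −αΔT+βΔS = −(1.1 × 10⁻⁴)(-0.8)+(7.1 × 10⁻⁴)(+0.35) = 3.4 × 10⁻⁴ → stable
  140–174 m: −αΔT+βΔS = −(1.1 × 10⁻⁴)(-1.9)+(7.1 × 10⁻⁴)(+0.65) = 6.7 × 10⁻⁴ → stable
Every interval has Δρ > 0: the column is stably stratified throughout.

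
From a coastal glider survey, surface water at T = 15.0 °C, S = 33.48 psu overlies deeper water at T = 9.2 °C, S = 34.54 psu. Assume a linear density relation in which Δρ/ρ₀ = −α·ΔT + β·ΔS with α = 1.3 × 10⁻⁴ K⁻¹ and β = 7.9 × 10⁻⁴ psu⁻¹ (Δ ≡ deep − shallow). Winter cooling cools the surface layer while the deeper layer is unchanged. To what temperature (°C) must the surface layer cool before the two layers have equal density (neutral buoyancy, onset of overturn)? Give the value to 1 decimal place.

2.8 °C

Neutral buoyancy requires Δρ = 0, i.e. −α(T_deep − T_surf′) + β(S_deep − S_surf) = 0.
T_surf′ = T_deep − (β/α)·ΔS = 9.2 − (7.9 × 10⁻⁴/1.3 × 10⁻⁴)·(+1.06) = 2.758 °C.
Cooling required: 15.0 − (2.758) = 12.242 °C.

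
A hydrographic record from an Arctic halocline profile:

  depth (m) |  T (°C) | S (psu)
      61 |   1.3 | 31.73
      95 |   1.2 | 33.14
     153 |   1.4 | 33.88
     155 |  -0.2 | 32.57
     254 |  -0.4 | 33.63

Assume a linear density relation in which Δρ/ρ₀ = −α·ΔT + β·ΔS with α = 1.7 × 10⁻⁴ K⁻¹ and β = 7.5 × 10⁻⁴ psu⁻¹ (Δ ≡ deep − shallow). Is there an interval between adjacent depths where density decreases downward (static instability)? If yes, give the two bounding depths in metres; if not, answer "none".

Evaluate Δρ/ρ₀ = −αΔT + βΔS across each adjacent pair:
  61–95 m: −αΔT+βΔS = −(1.7 × 10⁻⁴)(-0.1)+(7.5 × 10⁻⁴)(+1.41) = 1.1 × 10⁻³ → stable
  95–153 m: −αΔT+βΔS = −(1.7 × 10⁻⁴)(+0.2)+(7.5 × 10⁻⁴)(+0.74) = 5.2 × 10⁻⁴ → stable
  153–155 m: −αΔT+βΔS = −(1.7 × 10⁻⁴)(-1.6)+(7.5 × 10⁻⁴)(-1.31) = -7.1 × 10⁻⁴ → UNSTABLE
  155–254 m: −αΔT+βΔS = −(1.7 × 10⁻⁴)(-0.2)+(7.5 × 10⁻⁴)(+1.06) = 8.3 × 10⁻⁴ → stable
The 153–155 m interval has Δρ < 0: lighter water underlies denser water.

153–155 m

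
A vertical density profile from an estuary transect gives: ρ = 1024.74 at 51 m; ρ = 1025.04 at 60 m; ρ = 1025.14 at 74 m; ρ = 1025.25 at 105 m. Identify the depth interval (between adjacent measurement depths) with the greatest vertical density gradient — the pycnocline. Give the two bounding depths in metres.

51–60 m

Compute the density gradient over each adjacent pair:
  51–60 m: Δρ/Δz = 0.30/9 = 0.033 kg m⁻⁴
  60–74 m: Δρ/Δz = 0.10/14 = 7.1 × 10⁻³ kg m⁻⁴
  74–105 m: Δρ/Δz = 0.11/31 = 3.5 × 10⁻³ kg m⁻⁴
The largest gradient is in the 51–60 m interval — the pycnocline.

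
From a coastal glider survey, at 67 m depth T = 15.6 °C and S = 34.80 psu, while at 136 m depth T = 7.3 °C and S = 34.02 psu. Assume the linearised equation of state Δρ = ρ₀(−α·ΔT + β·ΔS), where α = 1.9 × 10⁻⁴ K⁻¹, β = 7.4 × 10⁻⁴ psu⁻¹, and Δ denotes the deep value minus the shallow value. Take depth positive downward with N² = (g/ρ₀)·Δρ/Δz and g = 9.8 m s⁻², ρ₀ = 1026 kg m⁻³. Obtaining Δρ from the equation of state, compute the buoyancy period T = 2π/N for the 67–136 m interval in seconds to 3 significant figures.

527 s

ΔT = -8.3 K, ΔS = -0.78 psu (deep − shallow).
Δρ/ρ₀ = −αΔT + βΔS = 1.577 × 10⁻³ − 5.772 × 10⁻⁴ = 9.998 × 10⁻⁴, so Δρ ≈ 1.026 kg m⁻³.
N² = (g/ρ₀)·Δρ/Δz = g·(Δρ/ρ₀)/Δz = 9.8 × 9.998 × 10⁻⁴ / 69 = 1.4200 × 10⁻⁴ s⁻².
N = √(1.4200 × 10⁻⁴) = 0.011916 rad s⁻¹ → T = 2π/N = 527.29 s ≈ 527 s.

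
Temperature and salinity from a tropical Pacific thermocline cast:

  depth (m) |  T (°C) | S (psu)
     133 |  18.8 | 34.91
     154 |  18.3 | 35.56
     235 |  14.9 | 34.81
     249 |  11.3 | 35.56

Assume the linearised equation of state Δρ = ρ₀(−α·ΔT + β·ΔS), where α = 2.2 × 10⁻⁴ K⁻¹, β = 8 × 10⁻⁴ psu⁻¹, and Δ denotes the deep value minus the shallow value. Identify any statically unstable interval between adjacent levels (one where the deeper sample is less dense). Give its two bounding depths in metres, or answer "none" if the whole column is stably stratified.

none

Evaluate Δρ/ρ₀ = −αΔT + βΔS across each adjacent pair:
  133–154 m: −αΔT+βΔS = −(2.2 × 10⁻⁴)(-0.5)+(8 × 10⁻⁴)(+0.65) = 6.3 × 10⁻⁴ → stable
  154–235 m: −αΔT+βΔS = −(2.2 × 10⁻⁴)(-3.4)+(8 × 10⁻⁴)(-0.75) = 1.5 × 10⁻⁴ → stable
  235–249 m: −αΔT+βΔS = −(2.2 × 10⁻⁴)(-3.6)+(8 × 10⁻⁴)(+0.75) = 1.4 × 10⁻³ → stable
Every interval has Δρ > 0: the column is stably stratified throughout.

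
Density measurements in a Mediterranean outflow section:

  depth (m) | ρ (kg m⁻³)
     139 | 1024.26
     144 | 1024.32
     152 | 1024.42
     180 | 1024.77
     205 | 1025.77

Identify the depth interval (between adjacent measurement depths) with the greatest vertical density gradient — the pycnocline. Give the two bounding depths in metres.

Compute the density gradient over each adjacent pair:
  139–144 m: Δρ/Δz = 0.06/5 = 0.012 kg m⁻⁴
  144–152 m: Δρ/Δz = 0.10/8 = 0.013 kg m⁻⁴
  152–180 m: Δρ/Δz = 0.35/28 = 0.012 kg m⁻⁴
  180–205 m: Δρ/Δz = 1.00/25 = 0.040 kg m⁻⁴
The largest gradient is in the 180–205 m interval — the pycnocline.

180–205 m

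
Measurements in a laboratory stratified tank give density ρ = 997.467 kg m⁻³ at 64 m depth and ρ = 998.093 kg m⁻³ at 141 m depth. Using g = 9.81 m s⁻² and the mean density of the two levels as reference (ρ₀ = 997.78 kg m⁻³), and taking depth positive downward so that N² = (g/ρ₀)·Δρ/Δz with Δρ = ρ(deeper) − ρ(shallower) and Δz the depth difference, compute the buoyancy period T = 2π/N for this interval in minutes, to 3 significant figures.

11.7 min

Δρ = 998.093 − 997.467 = 0.626 kg m⁻³ over Δz = 141 − 64 = 77 m.
N² = (9.81/997.78) × (0.626/77) = 7.9931 × 10⁻⁵ s⁻².
N = √(7.9931 × 10⁻⁵) = 8.9404 × 10⁻³ rad s⁻¹, so T = 2π/N = 702.79 s = 11.713 min ≈ 11.7 min.
N² > 0, so the interval is statically stable.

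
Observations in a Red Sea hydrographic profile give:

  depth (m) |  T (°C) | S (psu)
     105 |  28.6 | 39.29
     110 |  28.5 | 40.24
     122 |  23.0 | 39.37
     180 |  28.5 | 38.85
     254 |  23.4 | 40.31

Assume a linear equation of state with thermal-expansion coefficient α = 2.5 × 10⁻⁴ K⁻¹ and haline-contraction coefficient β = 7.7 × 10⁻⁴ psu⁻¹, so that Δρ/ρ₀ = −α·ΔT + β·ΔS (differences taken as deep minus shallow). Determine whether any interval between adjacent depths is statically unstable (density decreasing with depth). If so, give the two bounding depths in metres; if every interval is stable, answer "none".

Evaluate Δρ/ρ₀ = −αΔT + βΔS across each adjacent pair:
  105–110 m: −αΔT+βΔS = −(2.5 × 10⁻⁴)(-0.1)+(7.7 × 10⁻⁴)(+0.95) = 7.6 × 10⁻⁴ → stable
  110–122 m: −αΔT+βΔS = −(2.5 × 10⁻⁴)(-5.5)+(7.7 × 10⁻⁴)(-0.87) = 7.1 × 10⁻⁴ → stable
  122–180 m: −αΔT+βΔS = −(2.5 × 10⁻⁴)(+5.5)+(7.7 × 10⁻⁴)(-0.52) = -1.8 × 10⁻³ → UNSTABLE
  180–254 m: −αΔT+βΔS = −(2.5 × 10⁻⁴)(-5.1)+(7.7 × 10⁻⁴)(+1.46) = 2.4 × 10⁻³ → stable
The 122–180 m interval has Δρ < 0: lighter water underlies denser water.

122–180 m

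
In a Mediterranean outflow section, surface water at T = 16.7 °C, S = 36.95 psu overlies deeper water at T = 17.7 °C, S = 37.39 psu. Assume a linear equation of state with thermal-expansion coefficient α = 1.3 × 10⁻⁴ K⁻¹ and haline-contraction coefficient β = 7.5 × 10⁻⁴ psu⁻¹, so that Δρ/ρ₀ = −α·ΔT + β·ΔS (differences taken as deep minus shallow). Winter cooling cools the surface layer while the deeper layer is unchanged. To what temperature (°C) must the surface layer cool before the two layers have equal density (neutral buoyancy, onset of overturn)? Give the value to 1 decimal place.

Neutral buoyancy requires Δρ = 0, i.e. −α(T_deep − T_surf′) + β(S_deep − S_surf) = 0.
T_surf′ = T_deep − (β/α)·ΔS = 17.7 − (7.5 × 10⁻⁴/1.3 × 10⁻⁴)·(+0.44) = 15.162 °C.
Cooling required: 16.7 − (15.162) = 1.538 °C.

15.2 °C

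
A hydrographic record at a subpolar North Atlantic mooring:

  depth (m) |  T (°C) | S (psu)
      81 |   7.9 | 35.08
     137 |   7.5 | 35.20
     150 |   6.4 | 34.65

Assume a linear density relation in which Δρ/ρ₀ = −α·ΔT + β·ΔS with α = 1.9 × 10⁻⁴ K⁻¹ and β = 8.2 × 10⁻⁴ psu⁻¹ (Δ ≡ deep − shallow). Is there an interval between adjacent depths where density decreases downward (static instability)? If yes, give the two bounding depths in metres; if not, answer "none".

137–150 m

Evaluate Δρ/ρ₀ = −αΔT + βΔS across each adjacent pair:
  81–137 m: −αΔT+βΔS = −(1.9 × 10⁻⁴)(-0.4)+(8.2 × 10⁻⁴)(+0.12) = 1.7 × 10⁻⁴ → stable
  137–150 m: −αΔT+βΔS = −(1.9 × 10⁻⁴)(-1.1)+(8.2 × 10⁻⁴)(-0.55) = -2.4 × 10⁻⁴ → UNSTABLE
The 137–150 m interval has Δρ < 0: lighter water underlies denser water.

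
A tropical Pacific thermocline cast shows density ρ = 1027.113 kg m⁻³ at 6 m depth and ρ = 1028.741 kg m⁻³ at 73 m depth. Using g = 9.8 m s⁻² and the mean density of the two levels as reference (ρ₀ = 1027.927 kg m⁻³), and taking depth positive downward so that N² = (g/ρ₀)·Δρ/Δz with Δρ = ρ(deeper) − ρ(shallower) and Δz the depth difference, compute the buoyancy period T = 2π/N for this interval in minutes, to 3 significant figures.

6.88 min

Δρ = 1028.741 − 1027.113 = 1.628 kg m⁻³ over Δz = 73 − 6 = 67 m.
N² = (9.8/1027.927) × (1.628/67) = 2.3166 × 10⁻⁴ s⁻².
N = √(2.3166 × 10⁻⁴) = 0.015220 rad s⁻¹, so T = 2π/N = 412.82 s = 6.8803 min ≈ 6.88 min.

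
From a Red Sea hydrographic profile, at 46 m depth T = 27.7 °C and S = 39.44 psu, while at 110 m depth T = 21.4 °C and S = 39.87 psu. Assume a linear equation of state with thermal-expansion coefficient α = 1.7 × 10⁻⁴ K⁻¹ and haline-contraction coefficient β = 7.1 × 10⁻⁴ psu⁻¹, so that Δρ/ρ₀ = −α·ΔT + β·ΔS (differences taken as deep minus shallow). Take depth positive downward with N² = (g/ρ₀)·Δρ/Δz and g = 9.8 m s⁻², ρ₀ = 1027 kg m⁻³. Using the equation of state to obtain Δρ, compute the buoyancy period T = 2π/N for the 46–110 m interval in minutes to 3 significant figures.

7.21 min

ΔT = -6.3 K, ΔS = +0.43 psu (deep − shallow).
Δρ/ρ₀ = −αΔT + βΔS = 1.071 × 10⁻³ + 3.053 × 10⁻⁴ = 1.3763 × 10⁻³, so Δρ ≈ 1.413 kg m⁻³.
N² = (g/ρ₀)·Δρ/Δz = g·(Δρ/ρ₀)/Δz = 9.8 × 1.3763 × 10⁻³ / 64 = 2.1075 × 10⁻⁴ s⁻².
N = √(2.1075 × 10⁻⁴) = 0.014517 rad s⁻¹ → T = 2π/N = 432.82 s = 7.2137 min ≈ 7.21 min.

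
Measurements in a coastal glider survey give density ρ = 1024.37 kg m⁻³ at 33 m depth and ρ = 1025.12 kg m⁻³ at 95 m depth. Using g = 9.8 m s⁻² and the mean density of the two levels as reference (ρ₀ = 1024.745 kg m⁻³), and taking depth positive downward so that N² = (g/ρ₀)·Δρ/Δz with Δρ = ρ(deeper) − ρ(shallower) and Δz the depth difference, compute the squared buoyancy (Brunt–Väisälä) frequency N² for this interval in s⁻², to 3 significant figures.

Δρ = 1025.12 − 1024.37 = 0.75 kg m⁻³ over Δz = 95 − 33 = 62 m.
N² = (9.8/1024.745) × (0.75/62) = 1.1569 × 10⁻⁴ s⁻² ≈ 1.16 × 10⁻⁴ s⁻².
Since Δρ > 0 the layer is stably stratified.

1.16 × 10⁻⁴ s⁻²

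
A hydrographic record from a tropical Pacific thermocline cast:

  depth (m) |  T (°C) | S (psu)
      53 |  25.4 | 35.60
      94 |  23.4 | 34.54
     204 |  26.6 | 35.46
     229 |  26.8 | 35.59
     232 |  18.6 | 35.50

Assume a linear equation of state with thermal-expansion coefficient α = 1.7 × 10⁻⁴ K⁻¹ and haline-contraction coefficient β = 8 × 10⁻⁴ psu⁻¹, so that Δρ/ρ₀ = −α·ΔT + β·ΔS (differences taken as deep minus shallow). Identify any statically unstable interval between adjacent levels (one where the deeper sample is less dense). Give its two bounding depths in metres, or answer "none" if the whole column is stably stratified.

Evaluate Δρ/ρ₀ = −αΔT + βΔS across each adjacent pair:
  53–94 m: −αΔT+βΔS = −(1.7 × 10⁻⁴)(-2.0)+(8 × 10⁻⁴)(-1.06) = -5.1 × 10⁻⁴ → UNSTABLE
  94–204 m: −αΔT+βΔS = −(1.7 × 10⁻⁴)(+3.2)+(8 × 10⁻⁴)(+0.92) = 1.9 × 10⁻⁴ → stable
  204–229 m: −αΔT+βΔS = −(1.7 × 10⁻⁴)(+0.2)+(8 × 10⁻⁴)(+0.13) = 7.0 × 10⁻⁵ → stable
  229–232 m: −αΔT+βΔS = −(1.7 × 10⁻⁴)(-8.2)+(8 × 10⁻⁴)(-0.09) = 1.3 × 10⁻³ → stable
The 53–94 m interval has Δρ < 0: lighter water underlies denser water.

53–94 m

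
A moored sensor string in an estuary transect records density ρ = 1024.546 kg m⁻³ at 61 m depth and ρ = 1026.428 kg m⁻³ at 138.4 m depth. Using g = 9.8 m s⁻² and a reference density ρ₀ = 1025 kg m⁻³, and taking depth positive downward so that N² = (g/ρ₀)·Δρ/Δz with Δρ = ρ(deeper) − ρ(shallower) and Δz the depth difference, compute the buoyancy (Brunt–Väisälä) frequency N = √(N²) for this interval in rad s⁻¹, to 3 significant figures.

0.0152 rad s⁻¹

Δρ = 1026.428 − 1024.546 = 1.882 kg m⁻³ over Δz = 138.4 − 61 = 77.4 m.
N² = (9.8/1025) × (1.882/77.4) = 2.3248 × 10⁻⁴ s⁻².
N = √(2.3248 × 10⁻⁴) = 0.015247 rad s⁻¹ ≈ 0.0152 rad s⁻¹.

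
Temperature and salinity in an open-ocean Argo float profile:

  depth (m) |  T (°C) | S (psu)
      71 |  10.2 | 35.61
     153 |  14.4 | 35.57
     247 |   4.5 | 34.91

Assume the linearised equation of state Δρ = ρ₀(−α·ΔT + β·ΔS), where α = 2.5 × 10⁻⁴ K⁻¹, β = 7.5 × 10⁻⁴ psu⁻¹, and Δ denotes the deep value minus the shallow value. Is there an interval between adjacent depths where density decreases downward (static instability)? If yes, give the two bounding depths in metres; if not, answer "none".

71–153 m

Evaluate Δρ/ρ₀ = −αΔT + βΔS across each adjacent pair:
  71–153 m: −αΔT+βΔS = −(2.5 × 10⁻⁴)(+4.2)+(7.5 × 10⁻⁴)(-0.04) = -1.1 × 10⁻³ → UNSTABLE
  153–247 m: −αΔT+βΔS = −(2.5 × 10⁻⁴)(-9.9)+(7.5 × 10⁻⁴)(-0.66) = 2.0 × 10⁻³ → stable
The 71–153 m interval has Δρ < 0: lighter water underlies denser water.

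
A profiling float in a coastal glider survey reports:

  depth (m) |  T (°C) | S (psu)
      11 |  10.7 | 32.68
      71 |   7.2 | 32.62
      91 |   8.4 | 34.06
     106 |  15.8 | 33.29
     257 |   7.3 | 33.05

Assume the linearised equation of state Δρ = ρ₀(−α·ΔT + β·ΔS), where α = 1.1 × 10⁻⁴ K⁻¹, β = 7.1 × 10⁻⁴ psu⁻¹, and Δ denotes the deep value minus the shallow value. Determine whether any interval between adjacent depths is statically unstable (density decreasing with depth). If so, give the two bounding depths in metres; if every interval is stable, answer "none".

Evaluate Δρ/ρ₀ = −αΔT + βΔS across each adjacent pair:
  11–71 m: −αΔT+βΔS = −(1.1 × 10⁻⁴)(-3.5)+(7.1 × 10⁻⁴)(-0.06) = 3.4 × 10⁻⁴ → stable
  71–91 m: −αΔT+βΔS = −(1.1 × 10⁻⁴)(+1.2)+(7.1 × 10⁻⁴)(+1.44) = 8.9 × 10⁻⁴ → stable
  91–106 m: −αΔT+βΔS = −(1.1 × 10⁻⁴)(+7.4)+(7.1 × 10⁻⁴)(-0.77) = -1.4 × 10⁻³ → UNSTABLE
  106–257 m: −αΔT+βΔS = −(1.1 × 10⁻⁴)(-8.5)+(7.1 × 10⁻⁴)(-0.24) = 7.6 × 10⁻⁴ → stable
The 91–106 m interval has Δρ < 0: lighter water underlies denser water.

91–106 m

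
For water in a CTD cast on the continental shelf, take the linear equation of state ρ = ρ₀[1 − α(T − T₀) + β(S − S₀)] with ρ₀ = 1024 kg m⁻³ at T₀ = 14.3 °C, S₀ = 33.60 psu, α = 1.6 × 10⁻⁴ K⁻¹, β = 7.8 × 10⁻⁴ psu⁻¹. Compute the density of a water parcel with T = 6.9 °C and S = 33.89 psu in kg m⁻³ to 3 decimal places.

T − T₀ = -7.4 K, S − S₀ = +0.29 psu.
Bracket = 1 − α·(-7.4) + β·(+0.29) = 1 + (1.4102 × 10⁻³) = 1.0014102.
ρ = 1024 × 1.0014102 = 1025.444 kg m⁻³.

1025.444 kg m⁻³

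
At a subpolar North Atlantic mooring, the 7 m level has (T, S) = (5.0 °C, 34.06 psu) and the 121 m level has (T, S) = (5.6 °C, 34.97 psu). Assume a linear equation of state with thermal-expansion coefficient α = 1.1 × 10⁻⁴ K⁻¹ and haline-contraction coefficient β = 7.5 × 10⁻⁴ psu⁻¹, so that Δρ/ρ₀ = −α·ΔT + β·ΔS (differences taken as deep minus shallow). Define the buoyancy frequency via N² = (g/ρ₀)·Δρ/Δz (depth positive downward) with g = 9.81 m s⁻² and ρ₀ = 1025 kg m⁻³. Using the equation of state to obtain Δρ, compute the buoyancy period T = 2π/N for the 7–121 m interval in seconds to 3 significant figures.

863 s

ΔT = +0.6 K, ΔS = +0.91 psu (deep − shallow).
Δρ/ρ₀ = −αΔT + βΔS = -6.60 × 10⁻⁵ + 6.825 × 10⁻⁴ = 6.165 × 10⁻⁴, so Δρ ≈ 0.6319 kg m⁻³.
N² = (g/ρ₀)·Δρ/Δz = g·(Δρ/ρ₀)/Δz = 9.81 × 6.165 × 10⁻⁴ / 114 = 5.3051 × 10⁻⁵ s⁻².
N = √(5.3051 × 10⁻⁵) = 7.2836 × 10⁻³ rad s⁻¹ → T = 2π/N = 862.65 s ≈ 863 s.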